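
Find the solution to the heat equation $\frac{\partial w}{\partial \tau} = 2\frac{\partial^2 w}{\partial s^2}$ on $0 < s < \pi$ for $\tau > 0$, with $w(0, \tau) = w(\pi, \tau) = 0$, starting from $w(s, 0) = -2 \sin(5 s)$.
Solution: Separating variables: $w = \sum c_n e^{-2n^2\tau} \sin(ns)$. From $w(s,0) = -2 \sin(5 s)$: $c_5=-2$.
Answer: $w(s, \tau) = -2 e^{-50 \tau} \sin(5 s)$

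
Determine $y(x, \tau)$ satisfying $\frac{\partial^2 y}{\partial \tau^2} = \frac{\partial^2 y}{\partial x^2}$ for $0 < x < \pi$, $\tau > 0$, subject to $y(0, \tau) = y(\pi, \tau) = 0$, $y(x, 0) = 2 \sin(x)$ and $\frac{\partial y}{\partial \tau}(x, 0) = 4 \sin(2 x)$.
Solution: Using separation of variables $y = X(x)T(\tau)$:
Eigenfunctions: $\sin(nx)$, $n = 1, 2, 3, \ldots$
General solution: $y(x, \tau) = \sum [A_n \cos(n \tau) + B_n \sin(n \tau)] \sin(nx)$
From $y(x,0) = 2 \sin(x)$: $A_1=2$. From $y_{\tau}(x,0) = 4 \sin(2 x)$, using $y_{\tau}(x,0) = \sum \omega_n B_n \sin(nx)$ with $\omega_n = n$: $B_2 = 4/2 = 2$.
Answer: $y(x, \tau) = 2 \sin(2 \tau) \sin(2 x) + 2 \sin(x) \cos(\tau)$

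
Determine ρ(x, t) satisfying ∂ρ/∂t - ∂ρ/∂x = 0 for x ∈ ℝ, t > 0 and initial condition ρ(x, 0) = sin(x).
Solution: By method of characteristics (waves move left with speed 1):
Along characteristics x + t = const, ρ is constant, so ρ(x,t) = f(x + t) with f = ρ(·, 0).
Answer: ρ(x, t) = sin(t + x)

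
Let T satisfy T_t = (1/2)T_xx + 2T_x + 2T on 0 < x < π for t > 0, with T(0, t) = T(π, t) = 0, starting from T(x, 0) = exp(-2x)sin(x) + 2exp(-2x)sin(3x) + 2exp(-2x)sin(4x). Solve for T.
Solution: Substitute T = exp(-2x)u.
Then T_x = exp(-2x)(u_x - 2u), T_xx = exp(-2x)(u_xx - 4u_x + 4u), T_t = exp(-2x)u_t; substituting and dividing by exp(-2x), the lower-order terms cancel: u_t = (1/2)u_xx (standard heat equation).
Data for u: u(x,0) = exp(2x)T(x,0) = sin(x) + 2sin(3x) + 2sin(4x). The boundary conditions carry over: u(0,t) = u(π,t) = 0.
Separating variables: u = Σ c_n exp(-n²t/2) sin(nx). From u(x,0) = sin(x) + 2sin(3x) + 2sin(4x): c_1=1, c_3=2, c_4=2.
So u(x,t) = 2exp(-8t)sin(4x) + exp(-t/2)sin(x) + 2exp(-9t/2)sin(3x), and T(x,t) = exp(-2x)u(x,t).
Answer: T(x, t) = 2exp(-8t)exp(-2x)sin(4x) + exp(-t/2)exp(-2x)sin(x) + 2exp(-9t/2)exp(-2x)sin(3x)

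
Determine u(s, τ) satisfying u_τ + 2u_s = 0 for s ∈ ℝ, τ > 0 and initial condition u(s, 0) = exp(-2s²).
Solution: By characteristics (ds/dτ = 2), u(s,τ) = f(s - 2τ) with f = u(·, 0).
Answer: u(s, τ) = exp(-2(s - 2τ)²)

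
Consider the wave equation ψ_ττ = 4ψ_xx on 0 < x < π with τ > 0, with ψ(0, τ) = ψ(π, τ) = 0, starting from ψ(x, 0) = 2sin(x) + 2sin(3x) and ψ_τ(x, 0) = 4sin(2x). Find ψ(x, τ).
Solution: Using separation of variables ψ = X(x)T(τ):
Eigenfunctions: sin(nx), n = 1, 2, 3, ...
General solution: ψ(x, τ) = Σ [A_n cos(2n τ) + B_n sin(2n τ)] sin(nx)
From ψ(x,0) = 2sin(x) + 2sin(3x): A_1=2, A_3=2. From ψ_τ(x,0) = 4sin(2x), using ψ_τ(x,0) = Σ ω_n B_n sin(nx) with ω_n = 2n: B_2 = 4/4 = 1.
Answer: ψ(x, τ) = 2sin(x)cos(2τ) + sin(2x)sin(4τ) + 2sin(3x)cos(6τ)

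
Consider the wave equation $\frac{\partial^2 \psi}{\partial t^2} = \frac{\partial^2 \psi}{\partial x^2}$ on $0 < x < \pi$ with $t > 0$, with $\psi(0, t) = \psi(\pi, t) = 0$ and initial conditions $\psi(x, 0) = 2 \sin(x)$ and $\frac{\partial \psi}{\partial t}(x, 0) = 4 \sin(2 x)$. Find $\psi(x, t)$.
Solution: Separating variables: $\psi = \sum [A_n \cos(\omega_n t) + B_n \sin(\omega_n t)] \sin(nx)$, $\omega_n = n$. From ICs ($B_n$ = velocity coefficient / $\omega_n$): $A_1=2, B_2=2$.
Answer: $\psi(x, t) = 2 \sin(2 t) \sin(2 x) + 2 \sin(x) \cos(t)$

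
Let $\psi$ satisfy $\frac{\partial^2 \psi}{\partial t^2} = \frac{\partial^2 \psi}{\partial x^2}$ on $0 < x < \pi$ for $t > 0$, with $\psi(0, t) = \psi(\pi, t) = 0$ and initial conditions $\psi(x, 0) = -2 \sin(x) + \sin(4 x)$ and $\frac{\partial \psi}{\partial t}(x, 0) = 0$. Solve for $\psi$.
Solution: Using separation of variables $\psi = X(x)T(t)$:
Eigenfunctions: $\sin(nx)$, $n = 1, 2, 3, \ldots$
General solution: $\psi(x, t) = \sum [A_n \cos(n t) + B_n \sin(n t)] \sin(nx)$
From $\psi(x,0) = -2 \sin(x) + \sin(4 x)$: $A_1=-2, A_4=1$. From $\psi_t(x,0) = 0$: all $B_n = 0$.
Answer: $\psi(x, t) = -2 \sin(x) \cos(t) + \sin(4 x) \cos(4 t)$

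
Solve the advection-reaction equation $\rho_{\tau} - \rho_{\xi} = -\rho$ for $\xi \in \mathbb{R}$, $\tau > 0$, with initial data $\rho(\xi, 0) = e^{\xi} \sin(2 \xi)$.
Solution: Substitute $\rho = e^{\xi}u$, i.e. $u = e^{-\xi}\rho$.
By the product rule, $\rho_{\xi} = e^{\xi}(u_{\xi} + u)$, $\rho_{\tau} = e^{\xi}u_{\tau}$.
Substituting into the PDE and dividing by $e^{\xi}$: $u_{\tau} - (u_{\xi} + u) = -u$.
The lower-order terms cancel, leaving the standard advection equation $u_{\tau} - u_{\xi} = 0$.
Initial data for $u$: $u(\xi,0) = e^{-\xi}\rho(\xi,0) = \sin(2 \xi)$.
Solve for $u$:
  By method of characteristics (waves move left with speed 1):
  Along characteristics $\xi + \tau =$ const, $u$ is constant, so $u(\xi,\tau) = f(\xi + \tau)$ with $f = u( \cdot , 0)$.
Hence $u(\xi,\tau) = \sin(2 \xi + 2 \tau)$.
Transform back: $\rho(\xi,\tau) = e^{\xi}u(\xi,\tau)$.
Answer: $\rho(\xi, \tau) = e^{\xi} \sin(2 \tau + 2 \xi)$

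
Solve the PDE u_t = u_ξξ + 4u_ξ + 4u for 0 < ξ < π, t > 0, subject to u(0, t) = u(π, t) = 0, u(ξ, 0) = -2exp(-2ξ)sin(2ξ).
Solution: Substitute u = exp(-2ξ)w, i.e. w = exp(2ξ)u.
By the product rule, u_ξ = exp(-2ξ)(w_ξ - 2w), u_ξξ = exp(-2ξ)(w_ξξ - 4w_ξ + 4w), u_t = exp(-2ξ)w_t.
Substituting into the PDE and dividing by exp(-2ξ): w_t = (w_ξξ - 4w_ξ + 4w) + 4(w_ξ - 2w) + 4w.
The lower-order terms cancel, leaving the standard heat equation w_t = w_ξξ.
Initial data for w: w(ξ,0) = exp(2ξ)u(ξ,0) = -2sin(2ξ). The boundary conditions carry over: w(0,t) = w(π,t) = 0.
Solve for w:
  Using separation of variables w = X(ξ)T(t):
  Eigenfunctions: sin(nξ), n = 1, 2, 3, ...
  General solution: w(ξ, t) = Σ c_n sin(nξ) exp(-n² t)
  Matching w(ξ,0) = -2sin(2ξ) term by term: c_2=-2.
Hence w(ξ,t) = -2exp(-4t)sin(2ξ).
Transform back: u(ξ,t) = exp(-2ξ)w(ξ,t).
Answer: u(ξ, t) = -2exp(-4t)exp(-2ξ)sin(2ξ)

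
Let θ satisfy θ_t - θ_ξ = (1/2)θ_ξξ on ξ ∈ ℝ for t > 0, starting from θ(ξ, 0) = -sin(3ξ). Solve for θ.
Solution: Moving frame: η = ξ + t, σ = t, θ = u(η,σ), so θ_t = u_σ + u_η and θ_ξξ = u_ηη.
Hence θ_t - θ_ξ = u_σ and the PDE becomes the heat equation u_σ = (1/2)u_ηη on η ∈ ℝ.
Initial data: u(η,0) = θ(η,0) = -sin(3η). Each mode sin(nη) decays as exp(-n²σ/2) on ℝ, so u(η,σ) = Σ c_n exp(-n²σ/2) sin(nη) with c_3=-1: u(η,σ) = -exp(-9σ/2)sin(3η).
Substituting back: θ(ξ,t) = u(ξ + t, t).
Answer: θ(ξ, t) = -exp(-9t/2)sin(3t + 3ξ)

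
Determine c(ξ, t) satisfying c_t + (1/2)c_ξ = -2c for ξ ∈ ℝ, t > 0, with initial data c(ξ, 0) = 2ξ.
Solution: Substitute c = exp(-2t)u.
Then c_t = exp(-2t)(u_t - 2u), c_ξ = exp(-2t)u_ξ; substituting and dividing by exp(-2t), the lower-order terms cancel: u_t + (1/2)u_ξ = 0 (standard advection equation).
Data for u: u(ξ,0) = c(ξ,0) = 2ξ.
By characteristics (dξ/dt = 1/2), u(ξ,t) = f(ξ - (1/2)t) with f = u(·, 0).
So u(ξ,t) = -t + 2ξ, and c(ξ,t) = exp(-2t)u(ξ,t).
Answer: c(ξ, t) = -texp(-2t) + 2ξexp(-2t)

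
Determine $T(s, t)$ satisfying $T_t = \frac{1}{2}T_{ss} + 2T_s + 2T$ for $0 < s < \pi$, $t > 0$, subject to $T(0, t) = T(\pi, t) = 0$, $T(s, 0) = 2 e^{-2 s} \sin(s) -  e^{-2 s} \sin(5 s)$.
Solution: Substitute $T = e^{-2s}u$, i.e. $u = e^{2s}T$.
By the product rule, $T_s = e^{-2s}(u_s - 2u)$, $T_{ss} = e^{-2s}(u_{ss} - 4u_s + 4u)$, $T_t = e^{-2s}u_t$.
Substituting into the PDE and dividing by $e^{-2s}$: $u_t = \frac{1}{2}(u_{ss} - 4u_s + 4u) + 2(u_s - 2u) + 2u$.
The lower-order terms cancel, leaving the standard heat equation $u_t = \frac{1}{2}u_{ss}$.
Initial data for $u$: $u(s,0) = e^{2s}T(s,0) = 2 \sin(s) - \sin(5 s)$. The boundary conditions carry over: $u(0,t) = u(\pi,t) = 0$.
Solve for $u$:
  Using separation of variables $u = X(s)G(t)$:
  Eigenfunctions: $\sin(ns)$, $n = 1, 2, 3, \ldots$
  General solution: $u(s, t) = \sum c_n \sin(ns) e^{-n^2 t/2}$
  Matching $u(s,0) = 2 \sin(s) - \sin(5 s)$ term by term: $c_1=2, c_5=-1$.
Hence $u(s,t) = 2 e^{-t/2} \sin(s) - e^{-25 t/2} \sin(5 s)$.
Transform back: $T(s,t) = e^{-2s}u(s,t)$.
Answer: $T(s, t) = 2 e^{-2 s} e^{-t/2} \sin(s) -  e^{-2 s} e^{-25 t/2} \sin(5 s)$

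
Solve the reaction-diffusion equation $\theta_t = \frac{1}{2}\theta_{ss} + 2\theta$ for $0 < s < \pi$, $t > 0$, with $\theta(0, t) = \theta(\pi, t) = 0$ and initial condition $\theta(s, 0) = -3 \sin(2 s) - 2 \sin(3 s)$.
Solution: Substitute $\theta = e^{2t}u$, i.e. $u = e^{-2t}\theta$.
By the product rule, $\theta_t = e^{2t}(u_t + 2u)$, $\theta_{ss} = e^{2t}u_{ss}$.
Substituting into the PDE and dividing by $e^{2t}$: $u_t + 2u = \frac{1}{2}u_{ss} + 2u$.
The lower-order terms cancel, leaving the standard heat equation $u_t = \frac{1}{2}u_{ss}$.
Initial data for $u$: $u(s,0) = \theta(s,0) = -3 \sin(2 s) - 2 \sin(3 s)$. The boundary conditions carry over: $u(0,t) = u(\pi,t) = 0$.
Solve for $u$:
  Using separation of variables $u = X(s)G(t)$:
  Eigenfunctions: $\sin(ns)$, $n = 1, 2, 3, \ldots$
  General solution: $u(s, t) = \sum c_n \sin(ns) e^{-n^2 t/2}$
  Matching $u(s,0) = -3 \sin(2 s) - 2 \sin(3 s)$ term by term: $c_2=-3, c_3=-2$.
Hence $u(s,t) = -3 e^{-2 t} \sin(2 s) - 2 e^{-9 t/2} \sin(3 s)$.
Transform back: $\theta(s,t) = e^{2t}u(s,t)$.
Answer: $\theta(s, t) = -3 \sin(2 s) - 2 e^{-5 t/2} \sin(3 s)$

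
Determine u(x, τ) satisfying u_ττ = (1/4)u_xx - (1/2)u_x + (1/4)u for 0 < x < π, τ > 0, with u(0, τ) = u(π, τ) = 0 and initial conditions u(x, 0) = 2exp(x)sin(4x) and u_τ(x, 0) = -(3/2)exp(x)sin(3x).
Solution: Substitute u = exp(x)w, i.e. w = exp(-x)u.
By the product rule, u_x = exp(x)(w_x + w), u_xx = exp(x)(w_xx + 2w_x + w), u_ττ = exp(x)w_ττ.
Substituting into the PDE and dividing by exp(x): w_ττ = (1/4)(w_xx + 2w_x + w) - (1/2)(w_x + w) + (1/4)w.
The lower-order terms cancel, leaving the standard wave equation w_ττ = (1/4)w_xx.
Initial data for w: w(x,0) = exp(-x)u(x,0) = 2sin(4x); w_τ(x,0) = exp(-x)u_τ(x,0) = -(3/2)sin(3x). The boundary conditions carry over: w(0,τ) = w(π,τ) = 0.
Solve for w:
  Using separation of variables w = X(x)T(τ):
  Eigenfunctions: sin(nx), n = 1, 2, 3, ...
  General solution: w(x, τ) = Σ [A_n cos(n τ/2) + B_n sin(n τ/2)] sin(nx)
  From w(x,0) = 2sin(4x): A_4=2. From w_τ(x,0) = -(3/2)sin(3x), using w_τ(x,0) = Σ ω_n B_n sin(nx) with ω_n = n/2: B_3 = (-3/2)/(3/2) = -1.
Hence w(x,τ) = -sin(3x)sin(3τ/2) + 2sin(4x)cos(2τ).
Transform back: u(x,τ) = exp(x)w(x,τ).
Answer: u(x, τ) = -exp(x)sin(3x)sin(3τ/2) + 2exp(x)sin(4x)cos(2τ)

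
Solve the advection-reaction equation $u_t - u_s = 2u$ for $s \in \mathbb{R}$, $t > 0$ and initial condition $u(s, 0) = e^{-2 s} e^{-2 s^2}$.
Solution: Substitute $u = e^{-2s}w$.
Then $u_s = e^{-2s}(w_s - 2w)$, $u_t = e^{-2s}w_t$; substituting and dividing by $e^{-2s}$, the lower-order terms cancel: $w_t - w_s = 0$ (standard advection equation).
Data for $w$: $w(s,0) = e^{2s}u(s,0) = e^{-2 s^2}$.
By characteristics ($ds/dt = -1$), $w(s,t) = f(s + t)$ with $f = w( \cdot , 0)$.
So $w(s,t) = e^{-2 (s + t)^2}$, and $u(s,t) = e^{-2s}w(s,t)$.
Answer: $u(s, t) = e^{-2 s} e^{-2 (s + t)^2}$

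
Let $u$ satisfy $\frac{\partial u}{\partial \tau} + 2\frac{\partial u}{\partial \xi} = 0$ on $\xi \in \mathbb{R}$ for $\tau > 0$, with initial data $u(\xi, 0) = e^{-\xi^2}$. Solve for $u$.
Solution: By characteristics ($d\xi/d\tau = 2$), $u(\xi,\tau) = f(\xi - 2\tau)$ with $f = u( \cdot , 0)$.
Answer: $u(\xi, \tau) = e^{-(-2 \tau + \xi)^2}$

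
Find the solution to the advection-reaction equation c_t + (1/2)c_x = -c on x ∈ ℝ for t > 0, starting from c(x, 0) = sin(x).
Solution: Substitute c = exp(-t)u.
Then c_t = exp(-t)(u_t - u), c_x = exp(-t)u_x; substituting and dividing by exp(-t), the lower-order terms cancel: u_t + (1/2)u_x = 0 (standard advection equation).
Data for u: u(x,0) = c(x,0) = sin(x).
By characteristics (dx/dt = 1/2), u(x,t) = f(x - (1/2)t) with f = u(·, 0).
So u(x,t) = -sin(t/2 - x), and c(x,t) = exp(-t)u(x,t).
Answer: c(x, t) = -exp(-t)sin(t/2 - x)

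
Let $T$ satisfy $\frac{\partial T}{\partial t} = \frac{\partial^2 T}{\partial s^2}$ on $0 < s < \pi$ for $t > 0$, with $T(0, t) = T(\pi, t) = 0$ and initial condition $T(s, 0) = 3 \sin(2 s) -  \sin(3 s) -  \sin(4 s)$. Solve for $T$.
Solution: Separating variables: $T = \sum c_n e^{-n^2t} \sin(ns)$. From $T(s,0) = 3 \sin(2 s) - \sin(3 s) - \sin(4 s)$: $c_2=3, c_3=-1, c_4=-1$.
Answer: $T(s, t) = 3 e^{-4 t} \sin(2 s) -  e^{-9 t} \sin(3 s) -  e^{-16 t} \sin(4 s)$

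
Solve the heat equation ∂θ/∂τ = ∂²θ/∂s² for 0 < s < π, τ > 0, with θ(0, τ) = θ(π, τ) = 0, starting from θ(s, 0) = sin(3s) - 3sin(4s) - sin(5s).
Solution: Using separation of variables θ = X(s)G(τ):
Eigenfunctions: sin(ns), n = 1, 2, 3, ...
General solution: θ(s, τ) = Σ c_n sin(ns) exp(-n² τ)
Matching θ(s,0) = sin(3s) - 3sin(4s) - sin(5s) term by term: c_3=1, c_4=-3, c_5=-1.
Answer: θ(s, τ) = exp(-9τ)sin(3s) - 3exp(-16τ)sin(4s) - exp(-25τ)sin(5s)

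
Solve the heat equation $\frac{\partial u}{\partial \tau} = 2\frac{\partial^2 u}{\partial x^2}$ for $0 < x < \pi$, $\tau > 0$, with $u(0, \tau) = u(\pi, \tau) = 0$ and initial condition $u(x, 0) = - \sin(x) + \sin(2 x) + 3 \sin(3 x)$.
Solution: Separating variables: $u = \sum c_n e^{-2n^2\tau} \sin(nx)$. From $u(x,0) = - \sin(x) + \sin(2 x) + 3 \sin(3 x)$: $c_1=-1, c_2=1, c_3=3$.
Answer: $u(x, \tau) = - e^{-2 \tau} \sin(x) + e^{-8 \tau} \sin(2 x) + 3 e^{-18 \tau} \sin(3 x)$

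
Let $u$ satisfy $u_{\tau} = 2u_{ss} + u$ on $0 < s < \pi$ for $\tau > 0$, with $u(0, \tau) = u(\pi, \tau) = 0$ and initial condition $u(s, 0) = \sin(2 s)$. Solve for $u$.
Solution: Substitute $u = e^{\tau}w$.
Then $u_{\tau} = e^{\tau}(w_{\tau} + w)$, $u_{ss} = e^{\tau}w_{ss}$; substituting and dividing by $e^{\tau}$, the lower-order terms cancel: $w_{\tau} = 2w_{ss}$ (standard heat equation).
Data for $w$: $w(s,0) = u(s,0) = \sin(2 s)$. The boundary conditions carry over: $w(0,\tau) = w(\pi,\tau) = 0$.
Separating variables: $w = \sum c_n e^{-2n^2\tau} \sin(ns)$. From $w(s,0) = \sin(2 s)$: $c_2=1$.
So $w(s,\tau) = e^{-8 \tau} \sin(2 s)$, and $u(s,\tau) = e^{\tau}w(s,\tau)$.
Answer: $u(s, \tau) = e^{-7 \tau} \sin(2 s)$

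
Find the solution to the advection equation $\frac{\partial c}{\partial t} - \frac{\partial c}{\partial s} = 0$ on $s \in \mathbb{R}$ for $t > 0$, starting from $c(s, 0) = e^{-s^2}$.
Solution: By characteristics ($ds/dt = -1$), $c(s,t) = f(s + t)$ with $f = c( \cdot , 0)$.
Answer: $c(s, t) = e^{-(s + t)^2}$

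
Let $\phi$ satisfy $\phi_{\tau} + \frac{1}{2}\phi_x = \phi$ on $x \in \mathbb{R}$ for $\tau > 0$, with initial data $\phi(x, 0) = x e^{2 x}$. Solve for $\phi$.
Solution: Substitute $\phi = e^{2x}u$, i.e. $u = e^{-2x}\phi$.
By the product rule, $\phi_x = e^{2x}(u_x + 2u)$, $\phi_{\tau} = e^{2x}u_{\tau}$.
Substituting into the PDE and dividing by $e^{2x}$: $u_{\tau} + \frac{1}{2}(u_x + 2u) = u$.
The lower-order terms cancel, leaving the standard advection equation $u_{\tau} + \frac{1}{2}u_x = 0$.
Initial data for $u$: $u(x,0) = e^{-2x}\phi(x,0) = x$.
Solve for $u$:
  By method of characteristics (waves move right with speed 1/2):
  Along characteristics $x - \frac{1}{2}\tau =$ const, $u$ is constant, so $u(x,\tau) = f(x - \frac{1}{2}\tau)$ with $f = u( \cdot , 0)$.
Hence $u(x,\tau) = x - \frac{1}{2} \tau$.
Transform back: $\phi(x,\tau) = e^{2x}u(x,\tau)$.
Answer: $\phi(x, \tau) = -\frac{1}{2} \tau e^{2 x} + x e^{2 x}$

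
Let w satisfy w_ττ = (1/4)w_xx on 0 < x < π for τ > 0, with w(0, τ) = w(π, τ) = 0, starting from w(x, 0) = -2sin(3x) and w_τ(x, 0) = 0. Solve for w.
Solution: Using separation of variables w = X(x)T(τ):
Eigenfunctions: sin(nx), n = 1, 2, 3, ...
General solution: w(x, τ) = Σ [A_n cos(n τ/2) + B_n sin(n τ/2)] sin(nx)
From w(x,0) = -2sin(3x): A_3=-2. From w_τ(x,0) = 0: all B_n = 0.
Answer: w(x, τ) = -2sin(3x)cos(3τ/2)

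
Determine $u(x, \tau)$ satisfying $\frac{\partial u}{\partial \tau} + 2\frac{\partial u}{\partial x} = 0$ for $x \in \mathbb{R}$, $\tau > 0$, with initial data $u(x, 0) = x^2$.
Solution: By characteristics ($dx/d\tau = 2$), $u(x,\tau) = f(x - 2\tau)$ with $f = u( \cdot , 0)$.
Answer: $u(x, \tau) = 4 \tau^2 - 4 \tau x + x^2$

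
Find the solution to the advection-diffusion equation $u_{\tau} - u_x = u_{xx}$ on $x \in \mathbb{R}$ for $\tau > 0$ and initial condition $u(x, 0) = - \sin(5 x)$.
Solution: Change to a moving frame: let $\eta = x + \tau$, $\sigma = \tau$ and write $u(x,\tau) = w(\eta,\sigma)$.
By the chain rule $u_{\tau} = w_{\sigma} + w_{\eta}$, $u_x = w_{\eta}$, $u_{xx} = w_{\eta\eta}$.
Then $u_{\tau} - u_x = w_{\sigma}$: the advection term cancels and the PDE becomes the heat equation $w_{\sigma} = w_{\eta\eta}$ on $\eta \in \mathbb{R}$.
Initial data: $w(\eta,0) = u(\eta,0) = - \sin(5 \eta)$.
On $\eta \in \mathbb{R}$ each mode satisfies $(\sin(n\eta))'' = -n^2 \sin(n\eta)$, so $e^{-n^2\sigma} \sin(n\eta)$ solves the heat equation; by superposition $w(\eta,\sigma) = \sum c_n e^{-n^2\sigma} \sin(n\eta)$.
Reading off the coefficients: $c_5=-1$, so $w(\eta,\sigma) = - e^{-25 \sigma} \sin(5 \eta)$.
Substituting back $\eta = x + \tau$, $\sigma = \tau$: $u(x,\tau) = w(x + \tau, \tau)$.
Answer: $u(x, \tau) = - e^{-25 \tau} \sin(5 \tau + 5 x)$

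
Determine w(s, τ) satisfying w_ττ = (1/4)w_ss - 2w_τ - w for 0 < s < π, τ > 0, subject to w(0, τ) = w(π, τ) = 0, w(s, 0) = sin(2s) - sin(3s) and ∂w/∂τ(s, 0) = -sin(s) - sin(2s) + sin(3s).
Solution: Substitute w = exp(-τ)u.
Then w_τ = exp(-τ)(u_τ - u), w_ττ = exp(-τ)(u_ττ - 2u_τ + u), w_ss = exp(-τ)u_ss; substituting and dividing by exp(-τ), the lower-order terms cancel: u_ττ = (1/4)u_ss (standard wave equation).
Data for u: u(s,0) = w(s,0) = sin(2s) - sin(3s); u_τ(s,0) = w_τ(s,0) + w(s,0) = -sin(s). The boundary conditions carry over: u(0,τ) = u(π,τ) = 0.
Separating variables: u = Σ [A_n cos(ω_n τ) + B_n sin(ω_n τ)] sin(ns), ω_n = n/2. From ICs (B_n = velocity coefficient / ω_n): A_2=1, A_3=-1, B_1=-2.
So u(s,τ) = -2sin(s)sin(τ/2) + sin(2s)cos(τ) - sin(3s)cos(3τ/2), and w(s,τ) = exp(-τ)u(s,τ).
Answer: w(s, τ) = -2exp(-τ)sin(s)sin(τ/2) + exp(-τ)sin(2s)cos(τ) - exp(-τ)sin(3s)cos(3τ/2)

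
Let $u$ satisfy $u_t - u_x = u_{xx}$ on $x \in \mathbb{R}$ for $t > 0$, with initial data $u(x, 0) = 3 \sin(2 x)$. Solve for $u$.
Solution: Change to a moving frame: let $\eta = x + t$, $\sigma = t$ and write $u(x,t) = w(\eta,\sigma)$.
By the chain rule $u_t = w_{\sigma} + w_{\eta}$, $u_x = w_{\eta}$, $u_{xx} = w_{\eta\eta}$.
Then $u_t - u_x = w_{\sigma}$: the advection term cancels and the PDE becomes the heat equation $w_{\sigma} = w_{\eta\eta}$ on $\eta \in \mathbb{R}$.
Initial data: $w(\eta,0) = u(\eta,0) = 3 \sin(2 \eta)$.
On $\eta \in \mathbb{R}$ each mode satisfies $(\sin(n\eta))'' = -n^2 \sin(n\eta)$, so $e^{-n^2\sigma} \sin(n\eta)$ solves the heat equation; by superposition $w(\eta,\sigma) = \sum c_n e^{-n^2\sigma} \sin(n\eta)$.
Reading off the coefficients: $c_2=3$, so $w(\eta,\sigma) = 3 e^{-4 \sigma} \sin(2 \eta)$.
Substituting back $\eta = x + t$, $\sigma = t$: $u(x,t) = w(x + t, t)$.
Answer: $u(x, t) = 3 e^{-4 t} \sin(2 t + 2 x)$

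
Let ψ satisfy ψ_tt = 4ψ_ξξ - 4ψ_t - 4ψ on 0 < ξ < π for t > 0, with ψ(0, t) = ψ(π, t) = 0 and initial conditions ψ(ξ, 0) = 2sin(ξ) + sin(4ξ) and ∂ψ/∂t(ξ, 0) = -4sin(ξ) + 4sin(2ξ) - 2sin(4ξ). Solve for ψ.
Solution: Substitute ψ = exp(-2t)u, i.e. u = exp(2t)ψ.
By the product rule, ψ_t = exp(-2t)(u_t - 2u), ψ_tt = exp(-2t)(u_tt - 4u_t + 4u), ψ_ξξ = exp(-2t)u_ξξ.
Substituting into the PDE and dividing by exp(-2t): u_tt - 4u_t + 4u = 4u_ξξ - 4(u_t - 2u) - 4u.
The lower-order terms cancel, leaving the standard wave equation u_tt = 4u_ξξ.
Initial data for u: u(ξ,0) = ψ(ξ,0) = 2sin(ξ) + sin(4ξ); u_t(ξ,0) = ψ_t(ξ,0) + 2ψ(ξ,0) = 4sin(2ξ). The boundary conditions carry over: u(0,t) = u(π,t) = 0.
Solve for u:
  Using separation of variables u = X(ξ)T(t):
  Eigenfunctions: sin(nξ), n = 1, 2, 3, ...
  General solution: u(ξ, t) = Σ [A_n cos(2n t) + B_n sin(2n t)] sin(nξ)
  From u(ξ,0) = 2sin(ξ) + sin(4ξ): A_1=2, A_4=1. From u_t(ξ,0) = 4sin(2ξ), using u_t(ξ,0) = Σ ω_n B_n sin(nξ) with ω_n = 2n: B_2 = 4/4 = 1.
Hence u(ξ,t) = sin(4t)sin(2ξ) + 2sin(ξ)cos(2t) + sin(4ξ)cos(8t).
Transform back: ψ(ξ,t) = exp(-2t)u(ξ,t).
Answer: ψ(ξ, t) = exp(-2t)sin(4t)sin(2ξ) + 2exp(-2t)sin(ξ)cos(2t) + exp(-2t)sin(4ξ)cos(8t)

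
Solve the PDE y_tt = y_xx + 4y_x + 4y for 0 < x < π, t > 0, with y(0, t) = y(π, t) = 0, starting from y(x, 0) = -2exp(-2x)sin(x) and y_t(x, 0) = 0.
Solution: Substitute y = exp(-2x)u.
Then y_x = exp(-2x)(u_x - 2u), y_xx = exp(-2x)(u_xx - 4u_x + 4u), y_tt = exp(-2x)u_tt; substituting and dividing by exp(-2x), the lower-order terms cancel: u_tt = u_xx (standard wave equation).
Data for u: u(x,0) = exp(2x)y(x,0) = -2sin(x); u_t(x,0) = exp(2x)y_t(x,0) = 0. The boundary conditions carry over: u(0,t) = u(π,t) = 0.
Separating variables: u = Σ [A_n cos(ω_n t) + B_n sin(ω_n t)] sin(nx), ω_n = n. From ICs: A_1=-2.
So u(x,t) = -2sin(x)cos(t), and y(x,t) = exp(-2x)u(x,t).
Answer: y(x, t) = -2exp(-2x)sin(x)cos(t)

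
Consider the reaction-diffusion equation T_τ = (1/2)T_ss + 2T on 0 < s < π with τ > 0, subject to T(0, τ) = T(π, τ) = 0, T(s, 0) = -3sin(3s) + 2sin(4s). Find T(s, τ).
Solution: Substitute T = exp(2τ)u.
Then T_τ = exp(2τ)(u_τ + 2u), T_ss = exp(2τ)u_ss; substituting and dividing by exp(2τ), the lower-order terms cancel: u_τ = (1/2)u_ss (standard heat equation).
Data for u: u(s,0) = T(s,0) = -3sin(3s) + 2sin(4s). The boundary conditions carry over: u(0,τ) = u(π,τ) = 0.
Separating variables: u = Σ c_n exp(-n²τ/2) sin(ns). From u(s,0) = -3sin(3s) + 2sin(4s): c_3=-3, c_4=2.
So u(s,τ) = 2exp(-8τ)sin(4s) - 3exp(-9τ/2)sin(3s), and T(s,τ) = exp(2τ)u(s,τ).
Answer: T(s, τ) = 2exp(-6τ)sin(4s) - 3exp(-5τ/2)sin(3s)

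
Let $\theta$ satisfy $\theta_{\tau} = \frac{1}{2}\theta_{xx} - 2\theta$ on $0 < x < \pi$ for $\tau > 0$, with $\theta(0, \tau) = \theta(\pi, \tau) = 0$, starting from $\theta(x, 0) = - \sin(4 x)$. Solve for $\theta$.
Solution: Substitute $\theta = e^{-2\tau}u$, i.e. $u = e^{2\tau}\theta$.
By the product rule, $\theta_{\tau} = e^{-2\tau}(u_{\tau} - 2u)$, $\theta_{xx} = e^{-2\tau}u_{xx}$.
Substituting into the PDE and dividing by $e^{-2\tau}$: $u_{\tau} - 2u = \frac{1}{2}u_{xx} - 2u$.
The lower-order terms cancel, leaving the standard heat equation $u_{\tau} = \frac{1}{2}u_{xx}$.
Initial data for $u$: $u(x,0) = \theta(x,0) = - \sin(4 x)$. The boundary conditions carry over: $u(0,\tau) = u(\pi,\tau) = 0$.
Solve for $u$:
  Using separation of variables $u = X(x)G(\tau)$:
  Eigenfunctions: $\sin(nx)$, $n = 1, 2, 3, \ldots$
  General solution: $u(x, \tau) = \sum c_n \sin(nx) e^{-n^2 \tau/2}$
  Matching $u(x,0) = - \sin(4 x)$ term by term: $c_4=-1$.
Hence $u(x,\tau) = - e^{-8 \tau} \sin(4 x)$.
Transform back: $\theta(x,\tau) = e^{-2\tau}u(x,\tau)$.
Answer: $\theta(x, \tau) = - e^{-10 \tau} \sin(4 x)$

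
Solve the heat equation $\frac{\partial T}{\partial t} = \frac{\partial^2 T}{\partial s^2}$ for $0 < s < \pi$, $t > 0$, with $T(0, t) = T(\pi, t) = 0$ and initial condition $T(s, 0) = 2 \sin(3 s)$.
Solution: Separating variables: $T = \sum c_n e^{-n^2t} \sin(ns)$. From $T(s,0) = 2 \sin(3 s)$: $c_3=2$.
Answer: $T(s, t) = 2 e^{-9 t} \sin(3 s)$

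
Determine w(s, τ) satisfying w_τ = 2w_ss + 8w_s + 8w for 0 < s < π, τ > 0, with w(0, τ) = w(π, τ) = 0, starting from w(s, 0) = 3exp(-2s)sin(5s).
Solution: Substitute w = exp(-2s)u, i.e. u = exp(2s)w.
By the product rule, w_s = exp(-2s)(u_s - 2u), w_ss = exp(-2s)(u_ss - 4u_s + 4u), w_τ = exp(-2s)u_τ.
Substituting into the PDE and dividing by exp(-2s): u_τ = 2(u_ss - 4u_s + 4u) + 8(u_s - 2u) + 8u.
The lower-order terms cancel, leaving the standard heat equation u_τ = 2u_ss.
Initial data for u: u(s,0) = exp(2s)w(s,0) = 3sin(5s). The boundary conditions carry over: u(0,τ) = u(π,τ) = 0.
Solve for u:
  Using separation of variables u = X(s)T(τ):
  Eigenfunctions: sin(ns), n = 1, 2, 3, ...
  General solution: u(s, τ) = Σ c_n sin(ns) exp(-2n² τ)
  Matching u(s,0) = 3sin(5s) term by term: c_5=3.
Hence u(s,τ) = 3exp(-50τ)sin(5s).
Transform back: w(s,τ) = exp(-2s)u(s,τ).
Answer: w(s, τ) = 3exp(-2s)exp(-50τ)sin(5s)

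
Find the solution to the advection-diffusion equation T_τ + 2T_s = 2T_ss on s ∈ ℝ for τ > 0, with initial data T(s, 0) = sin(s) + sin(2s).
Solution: Moving frame: η = s - 2τ, σ = τ, T = u(η,σ), so T_τ = u_σ - 2u_η and T_ss = u_ηη.
Hence T_τ + 2T_s = u_σ and the PDE becomes the heat equation u_σ = 2u_ηη on η ∈ ℝ.
Initial data: u(η,0) = T(η,0) = sin(η) + sin(2η). Each mode sin(nη) decays as exp(-2n²σ) on ℝ, so u(η,σ) = Σ c_n exp(-2n²σ) sin(nη) with c_1=1, c_2=1: u(η,σ) = exp(-2σ)sin(η) + exp(-8σ)sin(2η).
Substituting back: T(s,τ) = u(s - 2τ, τ).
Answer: T(s, τ) = exp(-2τ)sin(s - 2τ) + exp(-8τ)sin(2s - 4τ)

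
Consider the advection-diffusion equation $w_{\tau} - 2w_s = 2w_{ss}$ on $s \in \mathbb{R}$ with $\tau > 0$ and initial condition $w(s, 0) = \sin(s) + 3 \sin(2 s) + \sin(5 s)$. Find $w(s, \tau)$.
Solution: Change to a moving frame: let $\eta = s + 2\tau$, $\sigma = \tau$ and write $w(s,\tau) = u(\eta,\sigma)$.
By the chain rule $w_{\tau} = u_{\sigma} + 2u_{\eta}$, $w_s = u_{\eta}$, $w_{ss} = u_{\eta\eta}$.
Then $w_{\tau} - 2w_s = u_{\sigma}$: the advection term cancels and the PDE becomes the heat equation $u_{\sigma} = 2u_{\eta\eta}$ on $\eta \in \mathbb{R}$.
Initial data: $u(\eta,0) = w(\eta,0) = \sin(\eta) + 3 \sin(2 \eta) + \sin(5 \eta)$.
On $\eta \in \mathbb{R}$ each mode satisfies $(\sin(n\eta))'' = -n^2 \sin(n\eta)$, so $e^{-2n^2\sigma} \sin(n\eta)$ solves the heat equation; by superposition $u(\eta,\sigma) = \sum c_n e^{-2n^2\sigma} \sin(n\eta)$.
Reading off the coefficients: $c_1=1, c_2=3, c_5=1$, so $u(\eta,\sigma) = e^{-2 \sigma} \sin(\eta) + 3 e^{-8 \sigma} \sin(2 \eta) + e^{-50 \sigma} \sin(5 \eta)$.
Substituting back $\eta = s + 2\tau$, $\sigma = \tau$: $w(s,\tau) = u(s + 2\tau, \tau)$.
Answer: $w(s, \tau) = e^{-2 \tau} \sin(2 \tau + s) + 3 e^{-8 \tau} \sin(4 \tau + 2 s) + e^{-50 \tau} \sin(10 \tau + 5 s)$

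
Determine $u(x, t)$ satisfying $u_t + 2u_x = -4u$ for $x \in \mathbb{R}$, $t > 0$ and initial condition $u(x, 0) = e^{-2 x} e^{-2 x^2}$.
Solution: Substitute $u = e^{-2x}w$, i.e. $w = e^{2x}u$.
By the product rule, $u_x = e^{-2x}(w_x - 2w)$, $u_t = e^{-2x}w_t$.
Substituting into the PDE and dividing by $e^{-2x}$: $w_t + 2(w_x - 2w) = -4w$.
The lower-order terms cancel, leaving the standard advection equation $w_t + 2w_x = 0$.
Initial data for $w$: $w(x,0) = e^{2x}u(x,0) = e^{-2 x^2}$.
Solve for $w$:
  By method of characteristics (waves move right with speed 2):
  Along characteristics $x - 2t =$ const, $w$ is constant, so $w(x,t) = f(x - 2t)$ with $f = w( \cdot , 0)$.
Hence $w(x,t) = e^{-2 (-2 t + x)^2}$.
Transform back: $u(x,t) = e^{-2x}w(x,t)$.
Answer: $u(x, t) = e^{-2 x} e^{-2 (-2 t + x)^2}$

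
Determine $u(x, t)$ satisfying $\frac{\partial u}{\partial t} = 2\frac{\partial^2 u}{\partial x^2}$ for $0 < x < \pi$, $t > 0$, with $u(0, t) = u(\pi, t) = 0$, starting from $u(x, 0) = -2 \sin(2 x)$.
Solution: Separating variables: $u = \sum c_n e^{-2n^2t} \sin(nx)$. From $u(x,0) = -2 \sin(2 x)$: $c_2=-2$.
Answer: $u(x, t) = -2 e^{-8 t} \sin(2 x)$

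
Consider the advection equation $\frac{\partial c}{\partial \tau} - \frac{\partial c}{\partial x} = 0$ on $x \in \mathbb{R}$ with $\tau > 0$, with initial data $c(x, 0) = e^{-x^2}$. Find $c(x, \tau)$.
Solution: By method of characteristics (waves move left with speed 1):
Along characteristics $x + \tau =$ const, $c$ is constant, so $c(x,\tau) = f(x + \tau)$ with $f = c( \cdot , 0)$.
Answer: $c(x, \tau) = e^{-(\tau + x)^2}$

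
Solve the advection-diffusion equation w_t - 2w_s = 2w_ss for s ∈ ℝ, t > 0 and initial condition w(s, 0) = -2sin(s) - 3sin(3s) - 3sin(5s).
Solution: Moving frame: η = s + 2t, σ = t, w = u(η,σ), so w_t = u_σ + 2u_η and w_ss = u_ηη.
Hence w_t - 2w_s = u_σ and the PDE becomes the heat equation u_σ = 2u_ηη on η ∈ ℝ.
Initial data: u(η,0) = w(η,0) = -2sin(η) - 3sin(3η) - 3sin(5η). Each mode sin(nη) decays as exp(-2n²σ) on ℝ, so u(η,σ) = Σ c_n exp(-2n²σ) sin(nη) with c_1=-2, c_3=-3, c_5=-3: u(η,σ) = -2exp(-2σ)sin(η) - 3exp(-18σ)sin(3η) - 3exp(-50σ)sin(5η).
Substituting back: w(s,t) = u(s + 2t, t).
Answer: w(s, t) = -2exp(-2t)sin(s + 2t) - 3exp(-18t)sin(3s + 6t) - 3exp(-50t)sin(5s + 10t)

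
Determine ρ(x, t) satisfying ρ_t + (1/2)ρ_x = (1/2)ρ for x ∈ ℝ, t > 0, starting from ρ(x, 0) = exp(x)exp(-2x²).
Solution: Substitute ρ = exp(x)u, i.e. u = exp(-x)ρ.
By the product rule, ρ_x = exp(x)(u_x + u), ρ_t = exp(x)u_t.
Substituting into the PDE and dividing by exp(x): u_t + (1/2)(u_x + u) = (1/2)u.
The lower-order terms cancel, leaving the standard advection equation u_t + (1/2)u_x = 0.
Initial data for u: u(x,0) = exp(-x)ρ(x,0) = exp(-2x²).
Solve for u:
  By method of characteristics (waves move right with speed 1/2):
  Along characteristics x - (1/2)t = const, u is constant, so u(x,t) = f(x - (1/2)t) with f = u(·, 0).
Hence u(x,t) = exp(-2(-t/2 + x)²).
Transform back: ρ(x,t) = exp(x)u(x,t).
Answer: ρ(x, t) = exp(x)exp(-2(-t/2 + x)²)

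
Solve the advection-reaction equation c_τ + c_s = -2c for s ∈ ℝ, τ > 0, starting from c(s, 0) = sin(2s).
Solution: Substitute c = exp(-2τ)u.
Then c_τ = exp(-2τ)(u_τ - 2u), c_s = exp(-2τ)u_s; substituting and dividing by exp(-2τ), the lower-order terms cancel: u_τ + u_s = 0 (standard advection equation).
Data for u: u(s,0) = c(s,0) = sin(2s).
By characteristics (ds/dτ = 1), u(s,τ) = f(s - τ) with f = u(·, 0).
So u(s,τ) = sin(2s - 2τ), and c(s,τ) = exp(-2τ)u(s,τ).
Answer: c(s, τ) = exp(-2τ)sin(2s - 2τ)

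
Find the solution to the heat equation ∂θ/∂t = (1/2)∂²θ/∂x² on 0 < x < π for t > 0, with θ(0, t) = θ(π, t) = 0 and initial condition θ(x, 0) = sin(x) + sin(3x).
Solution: Using separation of variables θ = X(x)G(t):
Eigenfunctions: sin(nx), n = 1, 2, 3, ...
General solution: θ(x, t) = Σ c_n sin(nx) exp(-n² t/2)
Matching θ(x,0) = sin(x) + sin(3x) term by term: c_1=1, c_3=1.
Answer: θ(x, t) = exp(-t/2)sin(x) + exp(-9t/2)sin(3x)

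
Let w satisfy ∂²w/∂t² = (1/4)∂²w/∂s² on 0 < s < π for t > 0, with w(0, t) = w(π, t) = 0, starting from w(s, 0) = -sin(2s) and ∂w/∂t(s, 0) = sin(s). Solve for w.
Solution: Separating variables: w = Σ [A_n cos(ω_n t) + B_n sin(ω_n t)] sin(ns), ω_n = n/2. From ICs (B_n = velocity coefficient / ω_n): A_2=-1, B_1=2.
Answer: w(s, t) = 2sin(s)sin(t/2) - sin(2s)cos(t)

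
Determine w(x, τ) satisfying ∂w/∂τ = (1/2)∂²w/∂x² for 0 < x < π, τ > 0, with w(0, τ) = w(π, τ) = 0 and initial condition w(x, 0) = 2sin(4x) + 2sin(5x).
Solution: Separating variables: w = Σ c_n exp(-n²τ/2) sin(nx). From w(x,0) = 2sin(4x) + 2sin(5x): c_4=2, c_5=2.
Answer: w(x, τ) = 2exp(-8τ)sin(4x) + 2exp(-25τ/2)sin(5x)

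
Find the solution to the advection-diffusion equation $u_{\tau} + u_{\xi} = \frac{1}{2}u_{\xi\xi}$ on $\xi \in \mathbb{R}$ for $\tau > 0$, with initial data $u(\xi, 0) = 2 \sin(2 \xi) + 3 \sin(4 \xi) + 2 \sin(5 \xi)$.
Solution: Change to a moving frame: let $\eta = \xi - \tau$, $\sigma = \tau$ and write $u(\xi,\tau) = w(\eta,\sigma)$.
By the chain rule $u_{\tau} = w_{\sigma} - w_{\eta}$, $u_{\xi} = w_{\eta}$, $u_{\xi\xi} = w_{\eta\eta}$.
Then $u_{\tau} + u_{\xi} = w_{\sigma}$: the advection term cancels and the PDE becomes the heat equation $w_{\sigma} = \frac{1}{2}w_{\eta\eta}$ on $\eta \in \mathbb{R}$.
Initial data: $w(\eta,0) = u(\eta,0) = 2 \sin(2 \eta) + 3 \sin(4 \eta) + 2 \sin(5 \eta)$.
On $\eta \in \mathbb{R}$ each mode satisfies $(\sin(n\eta))'' = -n^2 \sin(n\eta)$, so $e^{-n^2\sigma/2} \sin(n\eta)$ solves the heat equation; by superposition $w(\eta,\sigma) = \sum c_n e^{-n^2\sigma/2} \sin(n\eta)$.
Reading off the coefficients: $c_2=2, c_4=3, c_5=2$, so $w(\eta,\sigma) = 2 e^{-2 \sigma} \sin(2 \eta) + 3 e^{-8 \sigma} \sin(4 \eta) + 2 e^{-25 \sigma/2} \sin(5 \eta)$.
Substituting back $\eta = \xi - \tau$, $\sigma = \tau$: $u(\xi,\tau) = w(\xi - \tau, \tau)$.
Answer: $u(\xi, \tau) = -2 e^{-2 \tau} \sin(2 \tau - 2 \xi) - 3 e^{-8 \tau} \sin(4 \tau - 4 \xi) - 2 e^{-25 \tau/2} \sin(5 \tau - 5 \xi)$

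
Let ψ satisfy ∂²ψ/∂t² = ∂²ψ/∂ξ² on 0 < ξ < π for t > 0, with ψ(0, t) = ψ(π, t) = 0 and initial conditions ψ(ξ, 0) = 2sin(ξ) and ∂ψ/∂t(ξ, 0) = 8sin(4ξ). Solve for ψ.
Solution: Separating variables: ψ = Σ [A_n cos(ω_n t) + B_n sin(ω_n t)] sin(nξ), ω_n = n. From ICs (B_n = velocity coefficient / ω_n): A_1=2, B_4=2.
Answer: ψ(ξ, t) = 2sin(4t)sin(4ξ) + 2sin(ξ)cos(t)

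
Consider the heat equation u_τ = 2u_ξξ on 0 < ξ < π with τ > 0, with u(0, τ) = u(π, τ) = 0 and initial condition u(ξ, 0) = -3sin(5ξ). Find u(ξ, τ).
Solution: Using separation of variables u = X(ξ)T(τ):
Eigenfunctions: sin(nξ), n = 1, 2, 3, ...
General solution: u(ξ, τ) = Σ c_n sin(nξ) exp(-2n² τ)
Matching u(ξ,0) = -3sin(5ξ) term by term: c_5=-3.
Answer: u(ξ, τ) = -3exp(-50τ)sin(5ξ)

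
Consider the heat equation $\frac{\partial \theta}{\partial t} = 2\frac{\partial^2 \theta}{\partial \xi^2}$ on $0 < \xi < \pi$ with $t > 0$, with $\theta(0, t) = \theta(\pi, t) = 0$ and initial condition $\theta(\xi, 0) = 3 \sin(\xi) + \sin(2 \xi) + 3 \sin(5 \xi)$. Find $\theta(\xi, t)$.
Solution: Separating variables: $\theta = \sum c_n e^{-2n^2t} \sin(n\xi)$. From $\theta(\xi,0) = 3 \sin(\xi) + \sin(2 \xi) + 3 \sin(5 \xi)$: $c_1=3, c_2=1, c_5=3$.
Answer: $\theta(\xi, t) = 3 e^{-2 t} \sin(\xi) + e^{-8 t} \sin(2 \xi) + 3 e^{-50 t} \sin(5 \xi)$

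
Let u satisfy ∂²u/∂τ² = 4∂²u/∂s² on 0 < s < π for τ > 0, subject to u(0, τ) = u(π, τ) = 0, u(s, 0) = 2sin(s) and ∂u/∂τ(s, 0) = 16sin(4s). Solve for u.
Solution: Separating variables: u = Σ [A_n cos(ω_n τ) + B_n sin(ω_n τ)] sin(ns), ω_n = 2n. From ICs (B_n = velocity coefficient / ω_n): A_1=2, B_4=2.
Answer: u(s, τ) = 2sin(s)cos(2τ) + 2sin(4s)sin(8τ)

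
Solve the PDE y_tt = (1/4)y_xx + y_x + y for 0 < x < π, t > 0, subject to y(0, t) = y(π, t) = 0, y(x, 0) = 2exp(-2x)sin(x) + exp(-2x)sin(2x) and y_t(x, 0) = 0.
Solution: Substitute y = exp(-2x)u.
Then y_x = exp(-2x)(u_x - 2u), y_xx = exp(-2x)(u_xx - 4u_x + 4u), y_tt = exp(-2x)u_tt; substituting and dividing by exp(-2x), the lower-order terms cancel: u_tt = (1/4)u_xx (standard wave equation).
Data for u: u(x,0) = exp(2x)y(x,0) = 2sin(x) + sin(2x); u_t(x,0) = exp(2x)y_t(x,0) = 0. The boundary conditions carry over: u(0,t) = u(π,t) = 0.
Separating variables: u = Σ [A_n cos(ω_n t) + B_n sin(ω_n t)] sin(nx), ω_n = n/2. From ICs: A_1=2, A_2=1.
So u(x,t) = 2sin(x)cos(t/2) + sin(2x)cos(t), and y(x,t) = exp(-2x)u(x,t).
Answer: y(x, t) = 2exp(-2x)sin(x)cos(t/2) + exp(-2x)sin(2x)cos(t)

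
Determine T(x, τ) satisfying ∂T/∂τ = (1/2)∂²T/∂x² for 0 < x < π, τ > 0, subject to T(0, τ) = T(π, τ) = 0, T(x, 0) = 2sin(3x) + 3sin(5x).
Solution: Separating variables: T = Σ c_n exp(-n²τ/2) sin(nx). From T(x,0) = 2sin(3x) + 3sin(5x): c_3=2, c_5=3.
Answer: T(x, τ) = 2exp(-9τ/2)sin(3x) + 3exp(-25τ/2)sin(5x)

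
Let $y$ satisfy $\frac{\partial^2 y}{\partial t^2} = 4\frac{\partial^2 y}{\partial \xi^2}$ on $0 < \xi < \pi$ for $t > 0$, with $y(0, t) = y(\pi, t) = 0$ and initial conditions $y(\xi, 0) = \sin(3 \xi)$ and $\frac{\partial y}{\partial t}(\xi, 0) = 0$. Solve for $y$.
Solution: Using separation of variables $y = X(\xi)T(t)$:
Eigenfunctions: $\sin(n\xi)$, $n = 1, 2, 3, \ldots$
General solution: $y(\xi, t) = \sum [A_n \cos(2n t) + B_n \sin(2n t)] \sin(n\xi)$
From $y(\xi,0) = \sin(3 \xi)$: $A_3=1$. From $y_t(\xi,0) = 0$: all $B_n = 0$.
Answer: $y(\xi, t) = \sin(3 \xi) \cos(6 t)$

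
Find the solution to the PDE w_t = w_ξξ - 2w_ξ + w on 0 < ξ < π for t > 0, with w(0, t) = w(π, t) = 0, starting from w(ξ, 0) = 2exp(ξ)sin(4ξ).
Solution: Substitute w = exp(ξ)u, i.e. u = exp(-ξ)w.
By the product rule, w_ξ = exp(ξ)(u_ξ + u), w_ξξ = exp(ξ)(u_ξξ + 2u_ξ + u), w_t = exp(ξ)u_t.
Substituting into the PDE and dividing by exp(ξ): u_t = (u_ξξ + 2u_ξ + u) - 2(u_ξ + u) + u.
The lower-order terms cancel, leaving the standard heat equation u_t = u_ξξ.
Initial data for u: u(ξ,0) = exp(-ξ)w(ξ,0) = 2sin(4ξ). The boundary conditions carry over: u(0,t) = u(π,t) = 0.
Solve for u:
  Using separation of variables u = X(ξ)T(t):
  Eigenfunctions: sin(nξ), n = 1, 2, 3, ...
  General solution: u(ξ, t) = Σ c_n sin(nξ) exp(-n² t)
  Matching u(ξ,0) = 2sin(4ξ) term by term: c_4=2.
Hence u(ξ,t) = 2exp(-16t)sin(4ξ).
Transform back: w(ξ,t) = exp(ξ)u(ξ,t).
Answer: w(ξ, t) = 2exp(-16t)exp(ξ)sin(4ξ)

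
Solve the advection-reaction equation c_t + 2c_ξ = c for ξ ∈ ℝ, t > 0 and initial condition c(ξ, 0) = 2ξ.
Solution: Substitute c = exp(t)u, i.e. u = exp(-t)c.
By the product rule, c_t = exp(t)(u_t + u), c_ξ = exp(t)u_ξ.
Substituting into the PDE and dividing by exp(t): u_t + u + 2u_ξ = u.
The lower-order terms cancel, leaving the standard advection equation u_t + 2u_ξ = 0.
Initial data for u: u(ξ,0) = c(ξ,0) = 2ξ.
Solve for u:
  By method of characteristics (waves move right with speed 2):
  Along characteristics ξ - 2t = const, u is constant, so u(ξ,t) = f(ξ - 2t) with f = u(·, 0).
Hence u(ξ,t) = -4t + 2ξ.
Transform back: c(ξ,t) = exp(t)u(ξ,t).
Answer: c(ξ, t) = -4texp(t) + 2ξexp(t)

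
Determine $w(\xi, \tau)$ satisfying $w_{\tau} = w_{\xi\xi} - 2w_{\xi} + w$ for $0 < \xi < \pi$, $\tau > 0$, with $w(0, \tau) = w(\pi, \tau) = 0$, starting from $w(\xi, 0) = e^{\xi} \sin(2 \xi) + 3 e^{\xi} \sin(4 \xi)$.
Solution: Substitute $w = e^{\xi}u$, i.e. $u = e^{-\xi}w$.
By the product rule, $w_{\xi} = e^{\xi}(u_{\xi} + u)$, $w_{\xi\xi} = e^{\xi}(u_{\xi\xi} + 2u_{\xi} + u)$, $w_{\tau} = e^{\xi}u_{\tau}$.
Substituting into the PDE and dividing by $e^{\xi}$: $u_{\tau} = (u_{\xi\xi} + 2u_{\xi} + u) - 2(u_{\xi} + u) + u$.
The lower-order terms cancel, leaving the standard heat equation $u_{\tau} = u_{\xi\xi}$.
Initial data for $u$: $u(\xi,0) = e^{-\xi}w(\xi,0) = \sin(2 \xi) + 3 \sin(4 \xi)$. The boundary conditions carry over: $u(0,\tau) = u(\pi,\tau) = 0$.
Solve for $u$:
  Using separation of variables $u = X(\xi)T(\tau)$:
  Eigenfunctions: $\sin(n\xi)$, $n = 1, 2, 3, \ldots$
  General solution: $u(\xi, \tau) = \sum c_n \sin(n\xi) e^{-n^2 \tau}$
  Matching $u(\xi,0) = \sin(2 \xi) + 3 \sin(4 \xi)$ term by term: $c_2=1, c_4=3$.
Hence $u(\xi,\tau) = e^{-4 \tau} \sin(2 \xi) + 3 e^{-16 \tau} \sin(4 \xi)$.
Transform back: $w(\xi,\tau) = e^{\xi}u(\xi,\tau)$.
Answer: $w(\xi, \tau) = e^{-4 \tau} e^{\xi} \sin(2 \xi) + 3 e^{-16 \tau} e^{\xi} \sin(4 \xi)$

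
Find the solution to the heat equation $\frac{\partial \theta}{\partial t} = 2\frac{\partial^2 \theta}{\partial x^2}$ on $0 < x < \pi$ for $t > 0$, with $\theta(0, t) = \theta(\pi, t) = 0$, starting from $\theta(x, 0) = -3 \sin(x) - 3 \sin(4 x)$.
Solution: Using separation of variables $\theta = X(x)G(t)$:
Eigenfunctions: $\sin(nx)$, $n = 1, 2, 3, \ldots$
General solution: $\theta(x, t) = \sum c_n \sin(nx) e^{-2n^2 t}$
Matching $\theta(x,0) = -3 \sin(x) - 3 \sin(4 x)$ term by term: $c_1=-3, c_4=-3$.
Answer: $\theta(x, t) = -3 e^{-2 t} \sin(x) - 3 e^{-32 t} \sin(4 x)$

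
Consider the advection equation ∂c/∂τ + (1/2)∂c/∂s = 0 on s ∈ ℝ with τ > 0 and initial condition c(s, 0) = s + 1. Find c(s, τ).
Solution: By characteristics (ds/dτ = 1/2), c(s,τ) = f(s - (1/2)τ) with f = c(·, 0).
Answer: c(s, τ) = s - (1/2)τ + 1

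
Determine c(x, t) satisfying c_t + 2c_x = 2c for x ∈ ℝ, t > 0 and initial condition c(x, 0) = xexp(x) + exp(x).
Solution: Substitute c = exp(x)u.
Then c_x = exp(x)(u_x + u), c_t = exp(x)u_t; substituting and dividing by exp(x), the lower-order terms cancel: u_t + 2u_x = 0 (standard advection equation).
Data for u: u(x,0) = exp(-x)c(x,0) = x + 1.
By characteristics (dx/dt = 2), u(x,t) = f(x - 2t) with f = u(·, 0).
So u(x,t) = -2t + x + 1, and c(x,t) = exp(x)u(x,t).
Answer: c(x, t) = -2texp(x) + xexp(x) + exp(x)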